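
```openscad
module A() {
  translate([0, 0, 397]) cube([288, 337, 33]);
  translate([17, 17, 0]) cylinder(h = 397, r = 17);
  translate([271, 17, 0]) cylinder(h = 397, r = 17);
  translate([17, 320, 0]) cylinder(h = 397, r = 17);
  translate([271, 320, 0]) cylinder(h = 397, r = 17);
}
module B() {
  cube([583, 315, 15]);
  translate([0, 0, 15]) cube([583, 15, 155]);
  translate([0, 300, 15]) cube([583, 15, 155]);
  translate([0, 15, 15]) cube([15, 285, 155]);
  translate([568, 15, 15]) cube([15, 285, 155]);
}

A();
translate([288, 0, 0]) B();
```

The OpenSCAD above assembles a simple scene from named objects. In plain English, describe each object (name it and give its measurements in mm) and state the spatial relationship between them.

A is a four-legged stool. The seat is a 288×337×33 mm slab whose top surface is at z = 430 mm; four round legs, each 34 mm in diameter, run from the floor (z = 0) to the underside of the seat, each leg's axis is inset half a diameter from the nearest pair of seat edges (so the leg's bounding box is flush with the corner).

B is an open-topped rectangular box: outside dimensions 583×315×170 mm, with a uniform wall and base thickness of 15 mm. The base is a full 583×315 slab on the floor; four walls sit on top of the base. The front and back walls (the −y and +y sides) span the full width; the two side walls fit between them.

The open box is against the stool's +x side, with their −y faces flush.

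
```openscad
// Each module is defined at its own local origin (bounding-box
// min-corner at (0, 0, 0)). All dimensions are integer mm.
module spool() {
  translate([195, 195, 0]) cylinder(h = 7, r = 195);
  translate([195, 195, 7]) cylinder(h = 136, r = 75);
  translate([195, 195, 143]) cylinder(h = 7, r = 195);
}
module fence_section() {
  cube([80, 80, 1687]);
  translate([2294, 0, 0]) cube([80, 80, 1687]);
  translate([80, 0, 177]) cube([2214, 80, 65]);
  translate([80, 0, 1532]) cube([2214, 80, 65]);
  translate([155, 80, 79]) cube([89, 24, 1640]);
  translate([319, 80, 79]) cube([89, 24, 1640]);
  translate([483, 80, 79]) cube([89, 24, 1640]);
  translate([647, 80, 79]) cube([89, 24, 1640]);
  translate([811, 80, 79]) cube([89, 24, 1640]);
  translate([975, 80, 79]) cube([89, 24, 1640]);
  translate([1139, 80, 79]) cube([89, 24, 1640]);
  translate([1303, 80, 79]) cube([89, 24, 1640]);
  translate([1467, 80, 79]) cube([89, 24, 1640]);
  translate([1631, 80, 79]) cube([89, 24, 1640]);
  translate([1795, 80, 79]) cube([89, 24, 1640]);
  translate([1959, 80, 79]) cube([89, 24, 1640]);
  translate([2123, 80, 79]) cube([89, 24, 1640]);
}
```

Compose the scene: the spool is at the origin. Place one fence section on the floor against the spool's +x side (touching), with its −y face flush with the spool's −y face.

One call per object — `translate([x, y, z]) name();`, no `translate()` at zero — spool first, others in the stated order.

spool();
translate([390, 0, 0]) fence_section();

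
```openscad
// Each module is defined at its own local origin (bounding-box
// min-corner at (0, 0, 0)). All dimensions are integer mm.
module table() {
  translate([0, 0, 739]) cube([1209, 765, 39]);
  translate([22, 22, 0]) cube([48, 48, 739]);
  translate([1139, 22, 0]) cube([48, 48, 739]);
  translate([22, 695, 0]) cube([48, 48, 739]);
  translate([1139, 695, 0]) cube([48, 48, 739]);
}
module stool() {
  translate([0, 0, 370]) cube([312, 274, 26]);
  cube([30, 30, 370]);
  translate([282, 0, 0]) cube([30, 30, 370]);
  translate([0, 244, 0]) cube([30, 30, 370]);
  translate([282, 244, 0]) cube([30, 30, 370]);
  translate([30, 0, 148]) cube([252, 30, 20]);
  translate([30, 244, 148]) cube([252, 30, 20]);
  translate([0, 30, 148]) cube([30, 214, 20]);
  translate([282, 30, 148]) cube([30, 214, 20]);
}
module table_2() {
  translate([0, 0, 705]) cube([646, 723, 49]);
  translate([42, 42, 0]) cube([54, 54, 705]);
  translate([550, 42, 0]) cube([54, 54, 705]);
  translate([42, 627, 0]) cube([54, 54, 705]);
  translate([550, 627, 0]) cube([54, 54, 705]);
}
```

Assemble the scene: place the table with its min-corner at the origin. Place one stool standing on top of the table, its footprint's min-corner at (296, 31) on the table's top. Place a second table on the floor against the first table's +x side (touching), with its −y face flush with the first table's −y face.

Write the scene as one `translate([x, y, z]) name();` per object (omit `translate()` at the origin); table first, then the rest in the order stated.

table();
translate([296, 31, 778]) stool();
translate([1209, 0, 0]) table_2();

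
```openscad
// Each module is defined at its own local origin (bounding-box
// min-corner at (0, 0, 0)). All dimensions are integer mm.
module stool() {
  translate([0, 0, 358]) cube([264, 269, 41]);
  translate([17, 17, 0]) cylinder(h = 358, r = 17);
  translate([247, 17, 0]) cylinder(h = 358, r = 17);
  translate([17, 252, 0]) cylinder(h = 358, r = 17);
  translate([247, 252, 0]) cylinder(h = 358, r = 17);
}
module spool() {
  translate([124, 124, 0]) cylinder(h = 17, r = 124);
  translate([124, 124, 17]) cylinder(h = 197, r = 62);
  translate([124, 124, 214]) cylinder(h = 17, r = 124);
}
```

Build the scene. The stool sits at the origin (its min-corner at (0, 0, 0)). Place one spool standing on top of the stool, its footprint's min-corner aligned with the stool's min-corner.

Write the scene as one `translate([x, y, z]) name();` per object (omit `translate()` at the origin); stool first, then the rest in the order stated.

stool();
translate([0, 0, 399]) spool();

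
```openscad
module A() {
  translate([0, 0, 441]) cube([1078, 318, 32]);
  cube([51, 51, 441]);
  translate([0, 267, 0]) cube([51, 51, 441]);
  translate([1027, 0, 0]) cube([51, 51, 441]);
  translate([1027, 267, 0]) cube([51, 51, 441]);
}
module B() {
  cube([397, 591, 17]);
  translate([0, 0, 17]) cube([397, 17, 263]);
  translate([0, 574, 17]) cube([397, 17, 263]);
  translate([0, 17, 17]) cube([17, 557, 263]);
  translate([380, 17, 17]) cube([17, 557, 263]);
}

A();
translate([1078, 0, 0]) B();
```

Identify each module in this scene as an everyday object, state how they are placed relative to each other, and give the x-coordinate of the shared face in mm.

The bench's +x face and the open box's −x face are both at x = 1078 mm.

A is a bench. B is an open box. The open box is against the bench's +x side, with their −y faces flush. The x-coordinate of the shared face is 1078 mm.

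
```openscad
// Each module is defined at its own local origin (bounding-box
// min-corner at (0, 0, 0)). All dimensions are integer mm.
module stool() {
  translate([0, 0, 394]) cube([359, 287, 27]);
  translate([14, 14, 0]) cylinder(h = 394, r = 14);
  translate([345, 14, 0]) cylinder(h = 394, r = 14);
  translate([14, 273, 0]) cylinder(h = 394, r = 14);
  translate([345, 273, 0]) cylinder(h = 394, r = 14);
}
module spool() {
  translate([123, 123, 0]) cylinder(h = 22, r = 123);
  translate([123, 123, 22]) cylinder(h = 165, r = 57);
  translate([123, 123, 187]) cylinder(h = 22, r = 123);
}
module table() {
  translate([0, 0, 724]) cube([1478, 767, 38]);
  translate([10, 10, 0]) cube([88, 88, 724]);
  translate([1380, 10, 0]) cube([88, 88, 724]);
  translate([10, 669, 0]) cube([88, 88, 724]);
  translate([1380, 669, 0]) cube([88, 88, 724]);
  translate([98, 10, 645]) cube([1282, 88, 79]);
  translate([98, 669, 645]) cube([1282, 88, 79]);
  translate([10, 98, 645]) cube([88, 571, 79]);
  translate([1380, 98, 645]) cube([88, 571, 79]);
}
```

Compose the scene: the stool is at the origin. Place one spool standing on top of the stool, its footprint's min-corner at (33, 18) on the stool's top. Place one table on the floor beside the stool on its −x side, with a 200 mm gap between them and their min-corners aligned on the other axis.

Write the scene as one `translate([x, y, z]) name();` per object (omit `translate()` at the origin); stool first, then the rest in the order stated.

stool();
translate([33, 18, 421]) spool();
translate([-1678, 0, 0]) table();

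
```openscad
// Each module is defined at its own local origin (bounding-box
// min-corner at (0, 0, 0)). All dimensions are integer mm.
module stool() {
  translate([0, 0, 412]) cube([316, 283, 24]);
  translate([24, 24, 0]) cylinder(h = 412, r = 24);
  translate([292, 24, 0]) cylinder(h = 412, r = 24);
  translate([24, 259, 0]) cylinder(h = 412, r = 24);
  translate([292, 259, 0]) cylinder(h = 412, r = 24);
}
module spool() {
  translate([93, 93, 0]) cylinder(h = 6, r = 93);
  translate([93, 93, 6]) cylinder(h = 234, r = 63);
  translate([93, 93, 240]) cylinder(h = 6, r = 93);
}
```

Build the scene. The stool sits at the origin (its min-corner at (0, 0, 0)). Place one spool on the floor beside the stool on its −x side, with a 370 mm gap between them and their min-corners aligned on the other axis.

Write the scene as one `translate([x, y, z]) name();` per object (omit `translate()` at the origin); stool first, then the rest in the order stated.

stool();
translate([-556, 0, 0]) spool();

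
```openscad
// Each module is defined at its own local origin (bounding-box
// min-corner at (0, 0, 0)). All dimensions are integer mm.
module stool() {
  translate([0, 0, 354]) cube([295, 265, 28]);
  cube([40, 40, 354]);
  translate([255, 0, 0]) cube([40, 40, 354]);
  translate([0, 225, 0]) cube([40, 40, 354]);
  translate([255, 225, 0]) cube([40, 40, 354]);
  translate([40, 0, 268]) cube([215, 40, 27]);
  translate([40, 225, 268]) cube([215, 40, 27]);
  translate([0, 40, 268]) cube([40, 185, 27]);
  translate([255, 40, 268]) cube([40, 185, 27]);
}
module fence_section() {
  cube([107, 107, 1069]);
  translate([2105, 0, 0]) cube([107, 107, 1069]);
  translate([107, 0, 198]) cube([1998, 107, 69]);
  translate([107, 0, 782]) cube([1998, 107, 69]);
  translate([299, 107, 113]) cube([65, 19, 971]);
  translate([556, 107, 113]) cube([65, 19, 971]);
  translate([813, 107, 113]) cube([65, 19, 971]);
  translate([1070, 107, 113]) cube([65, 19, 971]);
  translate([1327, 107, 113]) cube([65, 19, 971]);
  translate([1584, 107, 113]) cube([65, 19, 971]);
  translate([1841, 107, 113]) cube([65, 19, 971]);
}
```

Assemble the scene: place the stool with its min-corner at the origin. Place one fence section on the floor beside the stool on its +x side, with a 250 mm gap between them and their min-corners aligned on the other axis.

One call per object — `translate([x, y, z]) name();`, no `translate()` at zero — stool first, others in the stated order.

stool();
translate([545, 0, 0]) fence_section();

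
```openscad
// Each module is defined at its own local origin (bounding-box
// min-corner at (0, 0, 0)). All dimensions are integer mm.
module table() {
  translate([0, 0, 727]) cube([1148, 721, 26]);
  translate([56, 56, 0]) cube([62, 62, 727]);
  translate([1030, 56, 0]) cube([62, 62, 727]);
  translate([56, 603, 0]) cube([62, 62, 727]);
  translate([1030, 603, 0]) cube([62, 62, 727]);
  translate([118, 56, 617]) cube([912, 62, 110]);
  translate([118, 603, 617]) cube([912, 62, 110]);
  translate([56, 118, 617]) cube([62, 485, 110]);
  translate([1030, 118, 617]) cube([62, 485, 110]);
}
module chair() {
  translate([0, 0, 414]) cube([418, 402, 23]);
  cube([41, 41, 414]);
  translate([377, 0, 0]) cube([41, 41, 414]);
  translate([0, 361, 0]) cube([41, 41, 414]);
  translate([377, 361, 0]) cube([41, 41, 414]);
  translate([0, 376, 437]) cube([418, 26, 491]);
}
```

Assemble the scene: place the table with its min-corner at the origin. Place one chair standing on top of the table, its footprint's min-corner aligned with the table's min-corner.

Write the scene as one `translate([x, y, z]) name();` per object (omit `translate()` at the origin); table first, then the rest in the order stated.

table();
translate([0, 0, 753]) chair();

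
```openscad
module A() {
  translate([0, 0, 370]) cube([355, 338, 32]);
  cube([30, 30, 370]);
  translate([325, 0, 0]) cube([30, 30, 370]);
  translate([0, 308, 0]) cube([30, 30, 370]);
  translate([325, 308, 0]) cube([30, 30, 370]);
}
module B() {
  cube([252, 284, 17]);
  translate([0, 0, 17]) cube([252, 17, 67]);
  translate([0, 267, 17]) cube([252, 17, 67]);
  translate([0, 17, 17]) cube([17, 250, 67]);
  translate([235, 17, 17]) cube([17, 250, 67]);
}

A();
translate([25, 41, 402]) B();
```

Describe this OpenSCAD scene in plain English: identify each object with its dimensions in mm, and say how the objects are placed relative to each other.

A is a simple wooden stool: a rectangular seat 355 mm (x) by 338 mm (y), 32 mm thick, top face at z = 402 mm, on four square legs, each 30×30 mm in cross-section. The legs rest on z = 0, each flush with a corner of the seat.

B is an open-topped rectangular box: outside dimensions 252×284×84 mm, with a uniform wall and base thickness of 17 mm. The base is a full 252×284 slab on the floor; four walls sit on top of the base. The front and back walls (the −y and +y sides) span the full width; the two side walls fit between them.

The open box is on top of the stool.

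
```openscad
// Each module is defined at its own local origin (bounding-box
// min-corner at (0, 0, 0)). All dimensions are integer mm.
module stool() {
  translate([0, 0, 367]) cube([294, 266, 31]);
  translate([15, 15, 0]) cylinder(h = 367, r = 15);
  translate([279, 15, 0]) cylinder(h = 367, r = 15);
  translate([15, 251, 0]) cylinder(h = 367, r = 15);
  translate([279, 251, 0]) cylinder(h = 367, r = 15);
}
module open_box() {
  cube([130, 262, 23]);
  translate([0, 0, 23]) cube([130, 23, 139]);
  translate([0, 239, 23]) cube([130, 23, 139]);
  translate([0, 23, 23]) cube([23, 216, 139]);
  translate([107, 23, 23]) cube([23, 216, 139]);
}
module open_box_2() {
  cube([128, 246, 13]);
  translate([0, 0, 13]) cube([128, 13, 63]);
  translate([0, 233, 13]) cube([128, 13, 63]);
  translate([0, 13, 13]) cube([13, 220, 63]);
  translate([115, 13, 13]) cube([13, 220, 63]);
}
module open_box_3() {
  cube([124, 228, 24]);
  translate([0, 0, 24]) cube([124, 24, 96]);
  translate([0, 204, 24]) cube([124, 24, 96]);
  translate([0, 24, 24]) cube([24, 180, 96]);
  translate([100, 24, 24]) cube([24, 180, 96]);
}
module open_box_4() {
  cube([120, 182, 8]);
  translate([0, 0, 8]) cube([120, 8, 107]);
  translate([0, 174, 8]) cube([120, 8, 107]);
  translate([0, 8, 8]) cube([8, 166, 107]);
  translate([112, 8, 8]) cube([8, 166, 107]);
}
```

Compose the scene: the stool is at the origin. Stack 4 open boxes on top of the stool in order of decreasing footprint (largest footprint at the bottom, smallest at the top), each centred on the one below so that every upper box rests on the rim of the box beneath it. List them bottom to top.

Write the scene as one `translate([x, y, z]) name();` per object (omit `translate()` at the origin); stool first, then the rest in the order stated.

stool();
translate([82, 2, 398]) open_box();
translate([83, 10, 560]) open_box_2();
translate([85, 19, 636]) open_box_3();
translate([87, 42, 756]) open_box_4();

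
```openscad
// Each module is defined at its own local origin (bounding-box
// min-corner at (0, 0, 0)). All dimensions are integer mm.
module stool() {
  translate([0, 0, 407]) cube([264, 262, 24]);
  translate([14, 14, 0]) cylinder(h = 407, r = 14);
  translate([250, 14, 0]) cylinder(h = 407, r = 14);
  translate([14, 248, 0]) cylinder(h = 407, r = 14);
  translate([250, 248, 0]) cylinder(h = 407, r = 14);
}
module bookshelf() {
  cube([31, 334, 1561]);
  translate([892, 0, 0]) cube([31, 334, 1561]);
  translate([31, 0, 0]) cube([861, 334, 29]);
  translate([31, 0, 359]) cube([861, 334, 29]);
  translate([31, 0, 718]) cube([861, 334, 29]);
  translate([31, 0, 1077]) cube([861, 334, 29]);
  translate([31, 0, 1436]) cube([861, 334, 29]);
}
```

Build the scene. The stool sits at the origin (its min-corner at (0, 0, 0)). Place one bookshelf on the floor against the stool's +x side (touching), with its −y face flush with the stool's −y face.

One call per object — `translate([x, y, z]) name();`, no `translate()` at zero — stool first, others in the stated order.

stool();
translate([264, 0, 0]) bookshelf();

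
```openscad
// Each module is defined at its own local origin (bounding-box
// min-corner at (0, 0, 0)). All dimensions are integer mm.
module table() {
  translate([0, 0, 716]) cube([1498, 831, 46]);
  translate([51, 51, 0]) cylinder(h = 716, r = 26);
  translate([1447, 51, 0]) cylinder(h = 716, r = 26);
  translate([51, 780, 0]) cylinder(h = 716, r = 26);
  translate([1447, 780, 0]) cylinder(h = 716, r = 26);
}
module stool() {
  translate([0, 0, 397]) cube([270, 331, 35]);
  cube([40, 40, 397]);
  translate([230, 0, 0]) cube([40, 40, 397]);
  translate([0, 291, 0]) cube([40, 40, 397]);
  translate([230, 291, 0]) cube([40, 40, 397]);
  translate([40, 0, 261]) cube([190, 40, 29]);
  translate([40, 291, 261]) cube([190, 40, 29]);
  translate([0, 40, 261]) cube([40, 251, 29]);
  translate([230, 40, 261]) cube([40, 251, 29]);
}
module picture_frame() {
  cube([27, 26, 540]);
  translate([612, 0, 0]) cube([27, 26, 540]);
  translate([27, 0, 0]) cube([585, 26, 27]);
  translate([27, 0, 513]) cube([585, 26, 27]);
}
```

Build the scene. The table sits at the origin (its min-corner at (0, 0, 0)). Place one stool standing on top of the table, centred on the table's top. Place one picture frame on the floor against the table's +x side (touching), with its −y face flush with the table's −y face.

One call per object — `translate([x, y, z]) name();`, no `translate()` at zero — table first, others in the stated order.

table();
translate([614, 250, 762]) stool();
translate([1498, 0, 0]) picture_frame();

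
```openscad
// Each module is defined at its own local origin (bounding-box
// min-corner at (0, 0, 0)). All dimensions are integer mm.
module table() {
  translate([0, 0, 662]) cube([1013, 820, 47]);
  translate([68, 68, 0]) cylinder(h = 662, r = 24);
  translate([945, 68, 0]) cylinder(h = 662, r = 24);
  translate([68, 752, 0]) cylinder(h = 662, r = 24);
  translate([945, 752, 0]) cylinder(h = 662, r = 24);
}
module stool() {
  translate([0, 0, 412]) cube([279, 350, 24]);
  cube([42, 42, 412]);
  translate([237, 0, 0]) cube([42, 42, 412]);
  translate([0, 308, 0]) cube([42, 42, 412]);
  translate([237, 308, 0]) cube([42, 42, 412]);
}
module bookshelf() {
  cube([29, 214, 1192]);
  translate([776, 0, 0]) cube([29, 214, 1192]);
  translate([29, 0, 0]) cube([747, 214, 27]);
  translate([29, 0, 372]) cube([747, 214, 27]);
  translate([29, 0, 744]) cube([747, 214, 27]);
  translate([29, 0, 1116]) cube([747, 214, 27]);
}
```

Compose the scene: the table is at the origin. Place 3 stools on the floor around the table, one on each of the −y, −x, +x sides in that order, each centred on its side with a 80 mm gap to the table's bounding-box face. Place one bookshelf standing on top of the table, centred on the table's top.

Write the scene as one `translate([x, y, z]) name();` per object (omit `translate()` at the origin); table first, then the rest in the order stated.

table();
translate([367, -430, 0]) stool();
translate([-359, 235, 0]) stool();
translate([1093, 235, 0]) stool();
translate([104, 303, 709]) bookshelf();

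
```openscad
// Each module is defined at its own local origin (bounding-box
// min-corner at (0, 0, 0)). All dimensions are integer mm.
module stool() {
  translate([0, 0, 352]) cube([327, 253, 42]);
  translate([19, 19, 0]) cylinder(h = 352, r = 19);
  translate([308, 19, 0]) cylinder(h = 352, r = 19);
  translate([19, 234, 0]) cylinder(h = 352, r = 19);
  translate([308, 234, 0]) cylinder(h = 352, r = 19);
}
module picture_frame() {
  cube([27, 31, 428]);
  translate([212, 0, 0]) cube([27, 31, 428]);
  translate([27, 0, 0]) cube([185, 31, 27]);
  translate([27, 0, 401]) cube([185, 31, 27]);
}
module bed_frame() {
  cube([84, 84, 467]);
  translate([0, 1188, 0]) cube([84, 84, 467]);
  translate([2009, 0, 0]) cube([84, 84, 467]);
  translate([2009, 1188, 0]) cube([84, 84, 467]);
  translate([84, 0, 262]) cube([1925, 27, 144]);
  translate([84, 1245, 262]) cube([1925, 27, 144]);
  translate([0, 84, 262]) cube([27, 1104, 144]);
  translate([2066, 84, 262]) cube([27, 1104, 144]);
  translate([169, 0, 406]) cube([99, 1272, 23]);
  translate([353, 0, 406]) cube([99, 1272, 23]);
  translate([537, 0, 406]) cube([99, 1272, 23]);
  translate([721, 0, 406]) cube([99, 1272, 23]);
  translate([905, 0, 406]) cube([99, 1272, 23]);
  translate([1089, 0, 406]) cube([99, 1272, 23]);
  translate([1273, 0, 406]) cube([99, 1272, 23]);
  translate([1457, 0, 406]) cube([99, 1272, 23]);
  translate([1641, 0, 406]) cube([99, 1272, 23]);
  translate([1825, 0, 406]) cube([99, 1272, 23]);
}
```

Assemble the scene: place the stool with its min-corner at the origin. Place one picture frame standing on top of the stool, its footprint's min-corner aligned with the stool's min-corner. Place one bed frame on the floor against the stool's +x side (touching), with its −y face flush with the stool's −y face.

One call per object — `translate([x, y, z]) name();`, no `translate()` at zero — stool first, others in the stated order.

stool();
translate([0, 0, 394]) picture_frame();
translate([327, 0, 0]) bed_frame();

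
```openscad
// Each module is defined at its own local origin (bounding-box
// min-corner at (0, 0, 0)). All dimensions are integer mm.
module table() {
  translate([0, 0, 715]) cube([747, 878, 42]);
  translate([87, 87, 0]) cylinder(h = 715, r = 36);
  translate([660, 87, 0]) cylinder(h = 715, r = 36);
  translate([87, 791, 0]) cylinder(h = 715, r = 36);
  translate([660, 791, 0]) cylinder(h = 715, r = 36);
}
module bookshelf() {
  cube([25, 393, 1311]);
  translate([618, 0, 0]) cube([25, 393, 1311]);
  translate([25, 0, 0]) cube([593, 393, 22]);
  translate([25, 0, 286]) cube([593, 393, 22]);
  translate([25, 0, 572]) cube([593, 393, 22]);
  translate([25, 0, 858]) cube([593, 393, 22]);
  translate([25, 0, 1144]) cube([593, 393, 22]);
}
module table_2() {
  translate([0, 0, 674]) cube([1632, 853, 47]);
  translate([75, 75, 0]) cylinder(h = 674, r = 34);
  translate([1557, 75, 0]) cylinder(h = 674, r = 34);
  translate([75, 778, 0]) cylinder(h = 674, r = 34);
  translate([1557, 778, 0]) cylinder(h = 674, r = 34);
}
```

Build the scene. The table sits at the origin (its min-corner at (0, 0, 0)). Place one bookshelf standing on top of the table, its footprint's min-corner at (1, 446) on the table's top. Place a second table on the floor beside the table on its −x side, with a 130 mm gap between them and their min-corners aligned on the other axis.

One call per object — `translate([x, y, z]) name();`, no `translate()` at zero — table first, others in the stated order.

table();
translate([1, 446, 757]) bookshelf();
translate([-1762, 0, 0]) table_2();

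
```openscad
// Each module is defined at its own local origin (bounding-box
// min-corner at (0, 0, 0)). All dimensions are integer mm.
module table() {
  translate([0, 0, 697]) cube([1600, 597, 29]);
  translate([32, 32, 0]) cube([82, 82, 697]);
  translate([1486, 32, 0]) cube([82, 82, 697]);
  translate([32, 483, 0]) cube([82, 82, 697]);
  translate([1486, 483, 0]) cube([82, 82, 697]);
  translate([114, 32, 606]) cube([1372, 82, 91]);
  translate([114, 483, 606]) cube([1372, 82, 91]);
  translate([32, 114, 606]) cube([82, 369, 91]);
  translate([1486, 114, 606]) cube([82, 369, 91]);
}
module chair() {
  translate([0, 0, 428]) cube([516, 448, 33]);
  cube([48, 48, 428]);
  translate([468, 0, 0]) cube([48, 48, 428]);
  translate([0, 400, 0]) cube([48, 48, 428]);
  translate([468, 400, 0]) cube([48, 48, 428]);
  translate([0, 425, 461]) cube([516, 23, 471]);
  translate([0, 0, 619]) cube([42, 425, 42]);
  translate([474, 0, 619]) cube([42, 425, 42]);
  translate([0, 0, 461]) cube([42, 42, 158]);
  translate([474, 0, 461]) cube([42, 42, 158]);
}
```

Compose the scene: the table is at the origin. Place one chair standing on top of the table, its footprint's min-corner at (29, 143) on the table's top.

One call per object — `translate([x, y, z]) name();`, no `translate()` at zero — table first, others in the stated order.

table();
translate([29, 143, 726]) chair();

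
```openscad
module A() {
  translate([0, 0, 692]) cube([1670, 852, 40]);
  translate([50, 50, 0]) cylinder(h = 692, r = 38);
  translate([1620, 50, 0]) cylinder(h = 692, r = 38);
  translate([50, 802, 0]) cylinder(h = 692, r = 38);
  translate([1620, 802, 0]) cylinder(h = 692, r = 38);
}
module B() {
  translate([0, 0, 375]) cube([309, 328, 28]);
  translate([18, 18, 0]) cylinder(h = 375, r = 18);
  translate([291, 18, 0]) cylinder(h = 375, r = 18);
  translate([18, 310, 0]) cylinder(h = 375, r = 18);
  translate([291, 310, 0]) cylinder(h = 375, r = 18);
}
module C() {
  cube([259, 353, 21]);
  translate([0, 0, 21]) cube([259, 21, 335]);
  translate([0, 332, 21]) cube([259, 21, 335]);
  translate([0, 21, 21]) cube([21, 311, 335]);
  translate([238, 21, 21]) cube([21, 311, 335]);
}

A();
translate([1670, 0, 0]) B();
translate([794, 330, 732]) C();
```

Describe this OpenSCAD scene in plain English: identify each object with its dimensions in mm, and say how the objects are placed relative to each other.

A is a table: top 1670 mm (x) × 852 mm (y), 40 mm thick, upper face at z = 732 mm, on four round legs of 76 mm diameter, each leg's bounding box inset 12 mm from the nearest pair of top edges, running from z = 0 to the bottom of the top.

B is a four-legged stool. The seat is 309×328 mm, 28 mm thick, top at z = 403 mm. It stands on four round legs, each 36 mm in diameter, from z = 0 to the seat underside, each leg's axis is inset half a diameter from the nearest pair of seat edges (so the leg's bounding box is flush with the corner).

C is an open storage box with external size 259×353×356 mm and wall thickness 21 mm (the base is also 21 mm thick). The base covers the whole footprint; the four walls stand on the base, with the y-facing walls full-width and the x-facing walls fitting between their inner faces.

The stool is against the table's +x side, with their −y faces flush. The open box is on top of the table.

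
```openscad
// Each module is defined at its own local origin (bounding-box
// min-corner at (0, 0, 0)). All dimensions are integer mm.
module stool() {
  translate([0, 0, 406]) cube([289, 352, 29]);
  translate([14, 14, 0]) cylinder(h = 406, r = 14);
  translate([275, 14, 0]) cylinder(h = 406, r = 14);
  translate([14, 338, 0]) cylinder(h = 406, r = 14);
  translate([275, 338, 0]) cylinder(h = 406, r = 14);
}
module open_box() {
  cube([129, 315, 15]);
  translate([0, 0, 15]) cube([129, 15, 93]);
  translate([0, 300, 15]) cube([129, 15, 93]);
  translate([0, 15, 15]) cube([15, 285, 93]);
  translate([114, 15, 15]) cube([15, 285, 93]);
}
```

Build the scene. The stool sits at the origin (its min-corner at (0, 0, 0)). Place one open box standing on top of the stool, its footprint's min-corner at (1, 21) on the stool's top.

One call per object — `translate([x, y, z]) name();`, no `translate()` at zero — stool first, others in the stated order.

stool();
translate([1, 21, 435]) open_box();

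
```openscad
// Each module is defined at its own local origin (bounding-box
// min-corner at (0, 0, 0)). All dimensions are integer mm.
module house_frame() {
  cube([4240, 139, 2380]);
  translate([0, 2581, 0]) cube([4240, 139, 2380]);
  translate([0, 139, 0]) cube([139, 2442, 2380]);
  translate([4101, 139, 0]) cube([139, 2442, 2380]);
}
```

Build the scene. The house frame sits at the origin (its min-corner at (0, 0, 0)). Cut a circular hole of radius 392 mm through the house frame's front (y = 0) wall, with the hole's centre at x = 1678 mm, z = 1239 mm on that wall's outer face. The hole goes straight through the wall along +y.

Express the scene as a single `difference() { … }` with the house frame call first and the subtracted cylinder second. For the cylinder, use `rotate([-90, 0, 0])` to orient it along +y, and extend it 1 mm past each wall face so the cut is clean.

difference() {
  house_frame();
  translate([1678, -1, 1239]) rotate([-90, 0, 0]) cylinder(h = 141, r = 392);
}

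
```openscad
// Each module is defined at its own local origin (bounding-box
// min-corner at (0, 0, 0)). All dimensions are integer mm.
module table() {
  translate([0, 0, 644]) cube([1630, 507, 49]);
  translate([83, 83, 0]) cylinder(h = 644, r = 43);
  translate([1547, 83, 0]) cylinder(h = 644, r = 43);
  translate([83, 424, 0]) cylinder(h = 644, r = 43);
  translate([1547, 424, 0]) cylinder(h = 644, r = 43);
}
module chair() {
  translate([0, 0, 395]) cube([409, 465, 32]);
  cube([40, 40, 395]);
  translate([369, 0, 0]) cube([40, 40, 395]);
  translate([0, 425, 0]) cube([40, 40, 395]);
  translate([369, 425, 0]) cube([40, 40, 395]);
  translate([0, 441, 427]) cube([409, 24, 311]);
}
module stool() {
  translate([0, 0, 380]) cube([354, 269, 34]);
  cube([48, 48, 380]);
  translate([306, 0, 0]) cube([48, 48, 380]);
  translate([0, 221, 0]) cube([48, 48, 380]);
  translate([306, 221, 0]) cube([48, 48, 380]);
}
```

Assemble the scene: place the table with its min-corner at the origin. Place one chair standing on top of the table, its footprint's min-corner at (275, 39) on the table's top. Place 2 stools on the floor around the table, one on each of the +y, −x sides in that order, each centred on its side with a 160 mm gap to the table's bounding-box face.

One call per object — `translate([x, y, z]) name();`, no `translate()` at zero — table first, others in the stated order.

table();
translate([275, 39, 693]) chair();
translate([638, 667, 0]) stool();
translate([-514, 119, 0]) stool();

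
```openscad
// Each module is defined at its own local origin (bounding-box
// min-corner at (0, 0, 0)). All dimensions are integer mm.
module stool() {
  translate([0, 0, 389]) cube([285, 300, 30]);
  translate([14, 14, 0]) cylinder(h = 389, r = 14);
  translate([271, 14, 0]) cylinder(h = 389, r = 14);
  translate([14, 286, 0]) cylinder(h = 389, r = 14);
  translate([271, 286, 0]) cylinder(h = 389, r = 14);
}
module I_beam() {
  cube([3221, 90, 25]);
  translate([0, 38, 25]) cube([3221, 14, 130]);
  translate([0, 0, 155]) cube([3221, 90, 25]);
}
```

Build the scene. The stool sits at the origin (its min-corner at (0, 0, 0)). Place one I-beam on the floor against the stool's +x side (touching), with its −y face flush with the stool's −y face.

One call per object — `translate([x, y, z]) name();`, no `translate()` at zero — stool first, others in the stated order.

stool();
translate([285, 0, 0]) I_beam();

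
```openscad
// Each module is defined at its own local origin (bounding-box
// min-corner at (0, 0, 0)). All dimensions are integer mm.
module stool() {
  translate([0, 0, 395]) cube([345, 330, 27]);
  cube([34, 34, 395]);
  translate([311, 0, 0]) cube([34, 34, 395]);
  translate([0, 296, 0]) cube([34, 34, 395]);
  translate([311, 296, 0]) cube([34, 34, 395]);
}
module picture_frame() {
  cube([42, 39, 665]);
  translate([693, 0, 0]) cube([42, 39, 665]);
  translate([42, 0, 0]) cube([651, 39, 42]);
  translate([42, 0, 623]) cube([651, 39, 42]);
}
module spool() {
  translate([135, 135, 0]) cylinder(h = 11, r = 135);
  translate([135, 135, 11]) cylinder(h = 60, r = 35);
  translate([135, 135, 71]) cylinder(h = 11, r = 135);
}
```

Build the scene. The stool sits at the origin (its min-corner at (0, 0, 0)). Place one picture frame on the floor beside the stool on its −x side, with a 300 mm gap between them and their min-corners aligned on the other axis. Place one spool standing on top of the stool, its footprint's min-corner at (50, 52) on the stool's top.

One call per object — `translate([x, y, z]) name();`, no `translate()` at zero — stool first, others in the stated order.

stool();
translate([-1035, 0, 0]) picture_frame();
translate([50, 52, 422]) spool();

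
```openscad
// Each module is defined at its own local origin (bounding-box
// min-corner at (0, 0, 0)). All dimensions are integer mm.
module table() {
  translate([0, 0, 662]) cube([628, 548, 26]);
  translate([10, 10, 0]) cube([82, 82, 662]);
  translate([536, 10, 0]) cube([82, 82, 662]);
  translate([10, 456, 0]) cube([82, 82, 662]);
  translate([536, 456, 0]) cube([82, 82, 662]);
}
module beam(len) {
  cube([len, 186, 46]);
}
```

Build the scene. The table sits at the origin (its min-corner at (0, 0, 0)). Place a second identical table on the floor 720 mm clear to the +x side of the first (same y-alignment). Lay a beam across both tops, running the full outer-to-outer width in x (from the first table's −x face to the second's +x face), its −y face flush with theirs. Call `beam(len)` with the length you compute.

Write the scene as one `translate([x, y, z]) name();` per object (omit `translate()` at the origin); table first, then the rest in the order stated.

table();
translate([1348, 0, 0]) table();
translate([0, 0, 688]) beam(1976);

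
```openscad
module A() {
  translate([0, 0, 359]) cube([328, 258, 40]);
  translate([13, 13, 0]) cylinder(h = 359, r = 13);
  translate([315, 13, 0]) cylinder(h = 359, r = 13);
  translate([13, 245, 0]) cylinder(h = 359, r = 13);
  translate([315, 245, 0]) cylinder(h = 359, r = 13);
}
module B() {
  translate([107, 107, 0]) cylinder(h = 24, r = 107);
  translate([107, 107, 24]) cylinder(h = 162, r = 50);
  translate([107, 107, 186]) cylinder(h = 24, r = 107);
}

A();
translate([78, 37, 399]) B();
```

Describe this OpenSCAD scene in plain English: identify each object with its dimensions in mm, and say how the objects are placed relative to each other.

A is a four-legged stool. The seat is 328×258 mm, 40 mm thick, top at z = 399 mm. It stands on four round legs, each 26 mm in diameter, from z = 0 to the seat underside, each leg's axis is inset half a diameter from the nearest pair of seat edges (so the leg's bounding box is flush with the corner).

B is a spool: two coaxial disc flanges of radius 107 mm and thickness 24 mm, joined by a core cylinder of radius 50 mm and height 162 mm. The lower flange rests on z = 0 and the three cylinders share a vertical axis.

The spool is on top of the stool.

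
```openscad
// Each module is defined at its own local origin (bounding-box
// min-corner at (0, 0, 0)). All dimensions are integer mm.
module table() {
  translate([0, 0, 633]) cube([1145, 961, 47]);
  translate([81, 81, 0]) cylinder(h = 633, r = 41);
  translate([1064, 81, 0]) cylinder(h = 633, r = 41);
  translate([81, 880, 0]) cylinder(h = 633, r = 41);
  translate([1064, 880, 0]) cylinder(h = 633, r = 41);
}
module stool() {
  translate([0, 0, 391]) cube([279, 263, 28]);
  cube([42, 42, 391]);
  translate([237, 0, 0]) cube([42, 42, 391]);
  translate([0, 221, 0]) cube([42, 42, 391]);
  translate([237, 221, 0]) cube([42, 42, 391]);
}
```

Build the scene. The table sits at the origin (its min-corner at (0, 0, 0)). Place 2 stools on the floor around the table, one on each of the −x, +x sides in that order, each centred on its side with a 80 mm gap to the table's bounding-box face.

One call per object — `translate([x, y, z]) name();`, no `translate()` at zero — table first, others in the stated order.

table();
translate([-359, 349, 0]) stool();
translate([1225, 349, 0]) stool();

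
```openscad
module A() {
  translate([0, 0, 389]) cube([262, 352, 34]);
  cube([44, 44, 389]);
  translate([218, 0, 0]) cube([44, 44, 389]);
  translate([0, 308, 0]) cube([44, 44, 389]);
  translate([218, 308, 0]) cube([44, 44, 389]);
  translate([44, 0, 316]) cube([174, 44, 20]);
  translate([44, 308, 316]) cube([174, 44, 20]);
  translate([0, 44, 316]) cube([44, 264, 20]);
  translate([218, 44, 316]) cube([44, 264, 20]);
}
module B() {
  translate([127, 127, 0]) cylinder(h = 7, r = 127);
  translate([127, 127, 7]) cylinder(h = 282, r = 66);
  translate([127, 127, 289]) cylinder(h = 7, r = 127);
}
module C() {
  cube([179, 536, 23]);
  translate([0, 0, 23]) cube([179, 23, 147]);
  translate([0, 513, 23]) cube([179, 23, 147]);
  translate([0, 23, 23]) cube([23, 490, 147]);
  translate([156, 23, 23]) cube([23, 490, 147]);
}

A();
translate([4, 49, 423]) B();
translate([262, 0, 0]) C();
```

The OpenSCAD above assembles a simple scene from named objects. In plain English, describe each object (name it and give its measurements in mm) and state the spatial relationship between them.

A is a simple wooden stool: a rectangular seat 262 mm (x) by 352 mm (y), 34 mm thick, top face at z = 423 mm, on four square legs, each 44×44 mm in cross-section. The legs rest on z = 0, each flush with a corner of the seat. Four stretchers, 44 mm wide and 20 mm tall, connect adjacent legs with their undersides at z = 316 mm, each running between the inner faces of the legs it joins and aligned with the legs' outer faces on the other axis.

B is a spool: two coaxial disc flanges of radius 127 mm and thickness 7 mm, joined by a core cylinder of radius 66 mm and height 282 mm. The lower flange rests on z = 0 and the three cylinders share a vertical axis.

C is an open-topped rectangular box: outside dimensions 179×536×170 mm, with a uniform wall and base thickness of 23 mm. The base is a full 179×536 slab on the floor; four walls sit on top of the base. The front and back walls (the −y and +y sides) span the full width; the two side walls fit between them.

The spool is on top of the stool, centred. The open box is against the stool's +x side, with their −y faces flush.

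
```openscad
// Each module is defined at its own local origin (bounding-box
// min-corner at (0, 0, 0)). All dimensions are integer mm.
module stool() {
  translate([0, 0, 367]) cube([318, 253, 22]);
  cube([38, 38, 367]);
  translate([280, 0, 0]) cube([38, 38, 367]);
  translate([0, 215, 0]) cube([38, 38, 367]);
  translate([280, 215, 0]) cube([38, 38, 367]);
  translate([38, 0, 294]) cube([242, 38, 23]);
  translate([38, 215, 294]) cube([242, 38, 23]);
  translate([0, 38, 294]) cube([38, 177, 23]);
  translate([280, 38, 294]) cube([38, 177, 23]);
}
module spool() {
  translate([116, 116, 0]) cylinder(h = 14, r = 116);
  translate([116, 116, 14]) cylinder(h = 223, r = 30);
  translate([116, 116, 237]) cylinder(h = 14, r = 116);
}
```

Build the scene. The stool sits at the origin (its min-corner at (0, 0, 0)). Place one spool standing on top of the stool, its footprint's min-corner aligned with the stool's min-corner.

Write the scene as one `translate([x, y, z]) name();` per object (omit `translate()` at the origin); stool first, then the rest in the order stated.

stool();
translate([0, 0, 389]) spool();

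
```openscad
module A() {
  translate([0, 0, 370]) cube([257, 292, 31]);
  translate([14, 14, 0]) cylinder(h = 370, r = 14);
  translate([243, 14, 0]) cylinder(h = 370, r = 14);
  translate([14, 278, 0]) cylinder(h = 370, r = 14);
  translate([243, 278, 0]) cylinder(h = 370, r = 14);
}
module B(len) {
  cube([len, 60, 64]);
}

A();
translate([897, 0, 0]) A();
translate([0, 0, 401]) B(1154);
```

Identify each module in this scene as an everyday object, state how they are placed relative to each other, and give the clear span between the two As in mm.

Second stool starts at x = 897; first ends at x = 257; clear span = 897 − 257 = 640 mm.

A is a stool. B is a beam. A beam spans the tops of two stools. The clear span between the two stools is 640 mm.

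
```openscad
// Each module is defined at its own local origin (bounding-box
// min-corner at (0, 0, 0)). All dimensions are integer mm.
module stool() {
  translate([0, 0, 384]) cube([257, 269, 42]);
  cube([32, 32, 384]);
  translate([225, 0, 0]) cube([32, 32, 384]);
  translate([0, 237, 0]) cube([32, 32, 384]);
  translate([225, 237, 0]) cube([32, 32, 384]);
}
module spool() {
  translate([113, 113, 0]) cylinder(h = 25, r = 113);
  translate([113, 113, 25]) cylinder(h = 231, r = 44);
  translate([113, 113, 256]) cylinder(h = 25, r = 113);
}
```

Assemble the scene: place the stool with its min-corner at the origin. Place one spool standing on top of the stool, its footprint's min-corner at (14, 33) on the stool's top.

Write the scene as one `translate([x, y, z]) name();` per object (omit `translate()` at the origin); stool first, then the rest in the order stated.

stool();
translate([14, 33, 426]) spool();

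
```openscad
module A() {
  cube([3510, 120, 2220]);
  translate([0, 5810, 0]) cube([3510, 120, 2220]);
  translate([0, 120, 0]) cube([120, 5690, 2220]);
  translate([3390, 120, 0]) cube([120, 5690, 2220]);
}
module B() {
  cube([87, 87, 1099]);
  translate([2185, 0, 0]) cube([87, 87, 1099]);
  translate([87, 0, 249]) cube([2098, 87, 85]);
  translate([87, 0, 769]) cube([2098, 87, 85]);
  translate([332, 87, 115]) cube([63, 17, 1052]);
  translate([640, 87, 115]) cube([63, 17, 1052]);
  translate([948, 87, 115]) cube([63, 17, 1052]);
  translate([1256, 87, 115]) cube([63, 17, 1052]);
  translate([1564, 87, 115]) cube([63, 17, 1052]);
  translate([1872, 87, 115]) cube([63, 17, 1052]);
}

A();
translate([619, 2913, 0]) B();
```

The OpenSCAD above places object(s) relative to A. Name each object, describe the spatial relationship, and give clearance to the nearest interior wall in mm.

A is a house frame. B is a fence section. The fence section sits inside the house frame, centred. The clearance to the nearest interior wall is 499 mm.

Clearances: x = 499, y = 2793; minimum 499 mm.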